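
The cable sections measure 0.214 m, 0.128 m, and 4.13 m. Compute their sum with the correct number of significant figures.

0.214 m + 0.128 m + 4.13 m = 4.472 m.
Addition/subtraction keeps the fewest decimal places: 0.214 → 3 decimal places, 0.128 → 3 decimal places, 4.13 → 2 decimal places; limit is 2.
Rounded to 2 decimal places: 4.47 m.

4.47 m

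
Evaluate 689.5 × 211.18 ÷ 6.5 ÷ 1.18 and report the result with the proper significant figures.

689.5 × 211.18 ÷ 6.5 ÷ 1.18 = 18984.1734029…
Multiplication/division keeps the fewest significant figures: 689.5 → 4 s.f., 211.18 → 5 s.f., 6.5 → 2 s.f., 1.18 → 3 s.f.; limit is 2.
Rounded to 2 significant figures: 1.9 × 10^4.

1.9 × 10^4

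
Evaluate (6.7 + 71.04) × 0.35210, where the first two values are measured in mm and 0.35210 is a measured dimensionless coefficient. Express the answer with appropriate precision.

27.4 mm

6.7 mm + 71.04 mm = 77.74 mm; the sum is limited to 1 decimal place (3 s.f.).
Carrying full precision, 77.74 × 0.35210 = 27.372254 mm; 0.35210 has 5 s.f., so the result keeps min(3, 5) = 3 s.f.
Rounded to 3 significant figures: 27.4 mm.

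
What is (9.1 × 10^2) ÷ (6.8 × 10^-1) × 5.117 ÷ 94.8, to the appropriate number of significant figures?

72

(9.1 × 10^2) ÷ (6.8 × 10^-1) × 5.117 ÷ 94.8 = 72.233649789…
Multiplication/division keeps the fewest significant figures: 9.1 × 10^2 → 2 s.f., 6.8 × 10^-1 → 2 s.f., 5.117 → 4 s.f., 94.8 → 3 s.f.; limit is 2.
Rounded to 2 significant figures: 72.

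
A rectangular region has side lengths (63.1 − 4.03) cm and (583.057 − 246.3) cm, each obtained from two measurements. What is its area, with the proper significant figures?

1.99 × 10^4 cm²

63.1 − 4.03 = 59.07, limited to 1 d.p. → 3 s.f.; 583.057 − 246.3 = 336.757, limited to 1 d.p. → 4 s.f.
Carrying full precision, 59.07 × 336.757 = 19892.23599; keep min(3, 4) = 3 s.f.
Rounded to 3 significant figures: 1.99 × 10^4 cm².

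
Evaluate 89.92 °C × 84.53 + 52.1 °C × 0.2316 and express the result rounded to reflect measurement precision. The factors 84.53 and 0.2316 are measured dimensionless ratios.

89.92 × 84.53 = 7600.9376 → 7601 °C (4 s.f., last digit at the 10^0 place).
52.1 × 0.2316 = 12.06636 → 12.1 °C (3 s.f., last digit at the 10^-1 place).
Sum: 7613.00396 °C; keep the coarser place, 10^0.
Result: 7613 °C.

7613 °C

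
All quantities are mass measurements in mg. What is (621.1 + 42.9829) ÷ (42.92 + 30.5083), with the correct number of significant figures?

9.044

621.1 + 42.9829 = 664.0829, limited to 1 d.p. → 4 s.f.; 42.92 + 30.5083 = 73.4283, limited to 2 d.p. → 4 s.f.
Carrying full precision, 664.0829 ÷ 73.4283 = 9.04396397574…; keep min(4, 4) = 4 s.f.
Rounded to 4 significant figures: 9.044.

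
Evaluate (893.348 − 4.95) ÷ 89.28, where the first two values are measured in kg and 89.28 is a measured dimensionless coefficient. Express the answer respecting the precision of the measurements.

893.348 kg − 4.95 kg = 888.398 kg; the difference is limited to 2 decimal places (5 s.f.).
Carrying full precision, 888.398 ÷ 89.28 = 9.95069444444… kg; 89.28 has 4 s.f., so the result keeps min(5, 4) = 4 s.f.
Rounded to 4 significant figures: 9.951 kg.

9.951 kg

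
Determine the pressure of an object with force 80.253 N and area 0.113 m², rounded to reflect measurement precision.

pressure = 80.253 N ÷ 0.113 m² = 710.203539823… Pa.
80.253 has 5 significant figures; 0.113 has 3.
Division/multiplication keeps the fewest: 3 significant figures.
Rounded: 7.10 × 10² Pa.

7.10 × 10² Pa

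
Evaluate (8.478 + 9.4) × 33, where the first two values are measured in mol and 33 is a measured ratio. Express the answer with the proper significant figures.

8.478 mol + 9.4 mol = 17.878 mol; the sum is limited to 1 decimal place (3 s.f.).
Carrying full precision, 17.878 × 33 = 589.974 mol; 33 has 2 s.f., so the result keeps min(3, 2) = 2 s.f.
Rounded to 2 significant figures: 5.9 × 10² mol.

5.9 × 10² mol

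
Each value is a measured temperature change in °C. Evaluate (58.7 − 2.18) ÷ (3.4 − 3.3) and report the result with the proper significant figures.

58.7 − 2.18 = 56.52, limited to 1 d.p. → 3 s.f.; 3.4 − 3.3 = 0.1, limited to 1 d.p. → 1 s.f.
Carrying full precision, 56.52 ÷ 0.1 = 565.2; keep min(3, 1) = 1 s.f.
Rounded to 1 significant figure: 6 × 10^2.

6 × 10^2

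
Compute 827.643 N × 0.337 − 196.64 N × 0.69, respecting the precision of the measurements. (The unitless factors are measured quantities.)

827.643 × 0.337 = 278.915691 → 279 N (3 s.f., last digit at the 10^0 place).
196.64 × 0.69 = 135.6816 → 1.4 × 10² N (2 s.f., last digit at the 10^1 place).
Difference: 143.234091 N; keep the coarser place, 10^1.
Result: 1.4 × 10² N.

1.4 × 10² N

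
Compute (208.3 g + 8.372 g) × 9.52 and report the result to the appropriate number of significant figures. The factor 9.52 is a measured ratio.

2.06 × 10³ g

208.3 g + 8.372 g = 216.672 g; the sum is limited to 1 decimal place (4 s.f.).
Carrying full precision, 216.672 × 9.52 = 2062.71744 g; 9.52 has 3 s.f., so the result keeps min(4, 3) = 3 s.f.
Rounded to 3 significant figures: 2.06 × 10³ g.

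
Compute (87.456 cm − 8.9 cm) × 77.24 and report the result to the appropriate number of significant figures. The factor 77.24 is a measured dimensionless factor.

6.07 × 10^3 cm

87.456 cm − 8.9 cm = 78.556 cm; the difference is limited to 1 decimal place (3 s.f.).
Carrying full precision, 78.556 × 77.24 = 6067.66544 cm; 77.24 has 4 s.f., so the result keeps min(3, 4) = 3 s.f.
Rounded to 3 significant figures: 6.07 × 10^3 cm.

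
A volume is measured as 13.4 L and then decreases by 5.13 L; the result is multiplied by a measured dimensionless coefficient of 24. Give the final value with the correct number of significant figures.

13.4 L − 5.13 L = 8.27 L; the difference is limited to 1 decimal place (2 s.f.).
Carrying full precision, 8.27 × 24 = 198.48 L; 24 has 2 s.f., so the result keeps min(2, 2) = 2 s.f.
Rounded to 2 significant figures: 2.0 × 10² L.

2.0 × 10² L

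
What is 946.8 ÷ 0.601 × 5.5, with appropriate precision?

946.8 ÷ 0.601 × 5.5 = 8664.55906822…
Multiplication/division keeps the fewest significant figures: 946.8 → 4 s.f., 0.601 → 3 s.f., 5.5 → 2 s.f.; limit is 2.
Rounded to 2 significant figures: 8.7 × 10³.

8.7 × 10³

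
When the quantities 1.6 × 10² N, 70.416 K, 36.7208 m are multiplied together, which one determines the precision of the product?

1.6 × 10² N

1.6 × 10² N → 2 s.f.; 70.416 K → 5 s.f.; 36.7208 m → 6 s.f.
The fewest is 2 significant figures, from 1.6 × 10² N.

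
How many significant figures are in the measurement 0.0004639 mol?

4

0.0004639: leading zeros are not significant.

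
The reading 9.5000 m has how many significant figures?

5

9.5000: trailing zeros after a decimal point are significant.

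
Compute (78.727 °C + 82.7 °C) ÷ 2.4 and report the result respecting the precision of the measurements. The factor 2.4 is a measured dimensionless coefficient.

78.727 °C + 82.7 °C = 161.427 °C; the sum is limited to 1 decimal place (4 s.f.).
Carrying full precision, 161.427 ÷ 2.4 = 67.26125 °C; 2.4 has 2 s.f., so the result keeps min(4, 2) = 2 s.f.
Rounded to 2 significant figures: 67 °C.

67 °C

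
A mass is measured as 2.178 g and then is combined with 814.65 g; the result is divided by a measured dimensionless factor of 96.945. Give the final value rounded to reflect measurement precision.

8.4257 g

2.178 g + 814.65 g = 816.828 g; the sum is limited to 2 decimal places (5 s.f.).
Carrying full precision, 816.828 ÷ 96.945 = 8.42568466656… g; 96.945 has 5 s.f., so the result keeps min(5, 5) = 5 s.f.
Rounded to 5 significant figures: 8.4257 g.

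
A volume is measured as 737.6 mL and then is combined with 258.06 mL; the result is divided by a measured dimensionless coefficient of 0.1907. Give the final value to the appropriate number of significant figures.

5221 mL

737.6 mL + 258.06 mL = 995.66 mL; the sum is limited to 1 decimal place (4 s.f.).
Carrying full precision, 995.66 ÷ 0.1907 = 5221.08023073… mL; 0.1907 has 4 s.f., so the result keeps min(4, 4) = 4 s.f.
Rounded to 4 significant figures: 5221 mL.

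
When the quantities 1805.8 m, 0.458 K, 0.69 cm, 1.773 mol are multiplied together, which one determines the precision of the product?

0.69 cm

1805.8 m → 5 s.f.; 0.458 K → 3 s.f.; 0.69 cm → 2 s.f.; 1.773 mol → 4 s.f.
The fewest is 2 significant figures, from 0.69 cm.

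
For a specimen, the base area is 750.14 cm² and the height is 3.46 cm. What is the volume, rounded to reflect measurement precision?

2.60 × 10^3 cm³

volume = 750.14 cm² × 3.46 cm = 2595.4844 cm³.
750.14 has 5 significant figures; 3.46 has 3.
Division/multiplication keeps the fewest: 3 significant figures.
Rounded: 2.60 × 10^3 cm³.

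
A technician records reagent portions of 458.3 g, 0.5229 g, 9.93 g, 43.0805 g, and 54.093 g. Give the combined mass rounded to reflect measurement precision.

458.3 g + 0.5229 g + 9.93 g + 43.0805 g + 54.093 g = 565.9264 g.
Addition/subtraction keeps the fewest decimal places: 458.3 → 1 decimal place, 0.5229 → 4 decimal places, 9.93 → 2 decimal places, 43.0805 → 4 decimal places, 54.093 → 3 decimal places; limit is 1.
Rounded to 1 decimal place: 565.9 g.

565.9 g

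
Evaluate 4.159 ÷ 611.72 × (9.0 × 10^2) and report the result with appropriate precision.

4.159 ÷ 611.72 × (9.0 × 10^2) = 6.11897600209…
Multiplication/division keeps the fewest significant figures: 4.159 → 4 s.f., 611.72 → 5 s.f., 9.0 × 10^2 → 2 s.f.; limit is 2.
Rounded to 2 significant figures: 6.1.

6.1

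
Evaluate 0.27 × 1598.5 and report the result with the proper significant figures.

4.3 × 10²

0.27 × 1598.5 = 431.595
Multiplication/division keeps the fewest significant figures: 0.27 → 2 s.f., 1598.5 → 5 s.f.; limit is 2.
Rounded to 2 significant figures: 4.3 × 10².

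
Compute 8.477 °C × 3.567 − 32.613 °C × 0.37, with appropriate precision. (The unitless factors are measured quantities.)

18 °C

8.477 × 3.567 = 30.237459 → 30.24 °C (4 s.f., last digit at the 10^-2 place).
32.613 × 0.37 = 12.06681 → 12 °C (2 s.f., last digit at the 10^0 place).
Difference: 18.170649 °C; keep the coarser place, 10^0.
Result: 18 °C.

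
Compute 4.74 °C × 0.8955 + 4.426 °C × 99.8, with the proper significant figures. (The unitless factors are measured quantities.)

4.74 × 0.8955 = 4.24467 → 4.24 °C (3 s.f., last digit at the 10^-2 place).
4.426 × 99.8 = 441.7148 → 442 °C (3 s.f., last digit at the 10^0 place).
Sum: 445.95947 °C; keep the coarser place, 10^0.
Result: 446 °C.

446 °C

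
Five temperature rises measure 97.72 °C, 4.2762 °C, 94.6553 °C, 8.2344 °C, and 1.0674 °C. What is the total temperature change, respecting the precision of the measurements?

97.72 °C + 4.2762 °C + 94.6553 °C + 8.2344 °C + 1.0674 °C = 205.9533 °C.
Addition/subtraction keeps the fewest decimal places: 97.72 → 2 decimal places, 4.2762 → 4 decimal places, 94.6553 → 4 decimal places, 8.2344 → 4 decimal places, 1.0674 → 4 decimal places; limit is 2.
Rounded to 2 decimal places: 205.95 °C.

205.95 °C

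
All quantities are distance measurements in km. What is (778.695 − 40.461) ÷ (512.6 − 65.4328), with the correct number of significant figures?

1.651

778.695 − 40.461 = 738.234, limited to 3 d.p. → 6 s.f.; 512.6 − 65.4328 = 447.1672, limited to 1 d.p. → 4 s.f.
Carrying full precision, 738.234 ÷ 447.1672 = 1.65091267875…; keep min(6, 4) = 4 s.f.
Rounded to 4 significant figures: 1.651.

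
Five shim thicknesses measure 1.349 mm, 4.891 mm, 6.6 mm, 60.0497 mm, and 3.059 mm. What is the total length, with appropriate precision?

1.349 mm + 4.891 mm + 6.6 mm + 60.0497 mm + 3.059 mm = 75.9487 mm.
Addition/subtraction keeps the fewest decimal places: 1.349 → 3 decimal places, 4.891 → 3 decimal places, 6.6 → 1 decimal place, 60.0497 → 4 decimal places, 3.059 → 3 decimal places; limit is 1.
Rounded to 1 decimal place: 75.9 mm.

75.9 mm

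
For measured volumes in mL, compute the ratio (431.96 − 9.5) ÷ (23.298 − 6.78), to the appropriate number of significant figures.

25.58

431.96 − 9.5 = 422.46, limited to 1 d.p. → 4 s.f.; 23.298 − 6.78 = 16.518, limited to 2 d.p. → 4 s.f.
Carrying full precision, 422.46 ÷ 16.518 = 25.5757355612…; keep min(4, 4) = 4 s.f.
Rounded to 4 significant figures: 25.58.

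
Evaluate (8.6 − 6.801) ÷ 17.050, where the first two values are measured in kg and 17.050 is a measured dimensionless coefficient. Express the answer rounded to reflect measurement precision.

8.6 kg − 6.801 kg = 1.799 kg; the difference is limited to 1 decimal place (2 s.f.).
Carrying full precision, 1.799 ÷ 17.050 = 0.105513196481… kg; 17.050 has 5 s.f., so the result keeps min(2, 5) = 2 s.f.
Rounded to 2 significant figures: 0.11 kg.

0.11 kg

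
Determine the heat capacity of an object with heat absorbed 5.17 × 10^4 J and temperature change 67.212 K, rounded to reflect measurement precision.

heat capacity = 5.17 × 10^4 J ÷ 67.212 K = 769.207879545… J/K.
5.17 × 10^4 has 3 significant figures; 67.212 has 5.
Division/multiplication keeps the fewest: 3 significant figures.
Rounded: 769 J/K.

769 J/K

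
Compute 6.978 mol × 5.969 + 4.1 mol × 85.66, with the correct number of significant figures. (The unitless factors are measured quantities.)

3.9 × 10^2 mol

6.978 × 5.969 = 41.651682 → 41.65 mol (4 s.f., last digit at the 10^-2 place).
4.1 × 85.66 = 351.206 → 3.5 × 10^2 mol (2 s.f., last digit at the 10^1 place).
Sum: 392.857682 mol; keep the coarser place, 10^1.
Result: 3.9 × 10^2 mol.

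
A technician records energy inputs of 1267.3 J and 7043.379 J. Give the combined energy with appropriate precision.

8310.7 J

1267.3 J + 7043.379 J = 8310.679 J.
Addition/subtraction keeps the fewest decimal places: 1267.3 → 1 decimal place, 7043.379 → 3 decimal places; limit is 1.
Rounded to 1 decimal place: 8310.7 J.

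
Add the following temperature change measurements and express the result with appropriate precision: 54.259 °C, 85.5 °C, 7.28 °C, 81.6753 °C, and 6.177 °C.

234.9 °C

54.259 °C + 85.5 °C + 7.28 °C + 81.6753 °C + 6.177 °C = 234.8913 °C.
Addition/subtraction keeps the fewest decimal places: 54.259 → 3 decimal places, 85.5 → 1 decimal place, 7.28 → 2 decimal places, 81.6753 → 4 decimal places, 6.177 → 3 decimal places; limit is 1.
Rounded to 1 decimal place: 234.9 °C.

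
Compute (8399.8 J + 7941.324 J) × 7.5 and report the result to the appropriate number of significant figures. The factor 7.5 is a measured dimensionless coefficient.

8399.8 J + 7941.324 J = 16341.124 J; the sum is limited to 1 decimal place (6 s.f.).
Carrying full precision, 16341.124 × 7.5 = 122558.43 J; 7.5 has 2 s.f., so the result keeps min(6, 2) = 2 s.f.
Rounded to 2 significant figures: 1.2 × 10⁵ J.

1.2 × 10⁵ J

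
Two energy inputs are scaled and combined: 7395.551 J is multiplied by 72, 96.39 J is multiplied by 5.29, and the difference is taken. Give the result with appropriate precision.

5.3 × 10⁵ J

7395.551 × 72 = 532479.672 → 5.3 × 10⁵ J (2 s.f., last digit at the 10^4 place).
96.39 × 5.29 = 509.9031 → 5.10 × 10² J (3 s.f., last digit at the 10^0 place).
Difference: 531969.7689 J; keep the coarser place, 10^4.
Result: 5.3 × 10⁵ J.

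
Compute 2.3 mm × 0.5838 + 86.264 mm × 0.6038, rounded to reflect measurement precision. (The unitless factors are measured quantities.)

2.3 × 0.5838 = 1.34274 → 1.3 mm (2 s.f., last digit at the 10^-1 place).
86.264 × 0.6038 = 52.0862032 → 52.09 mm (4 s.f., last digit at the 10^-2 place).
Sum: 53.4289432 mm; keep the coarser place, 10^-1.
Result: 53.4 mm.

53.4 mm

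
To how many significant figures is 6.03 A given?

6.03: zeros between nonzero digits are significant.

3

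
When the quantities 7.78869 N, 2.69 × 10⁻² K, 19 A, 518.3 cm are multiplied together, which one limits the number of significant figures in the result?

19 A

7.78869 N → 6 s.f.; 2.69 × 10⁻² K → 3 s.f.; 19 A → 2 s.f.; 518.3 cm → 4 s.f.
The fewest is 2 significant figures, from 19 A.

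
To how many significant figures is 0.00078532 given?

0.00078532: leading zeros are not significant.

5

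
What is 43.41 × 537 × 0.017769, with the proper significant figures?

414

43.41 × 537 × 0.017769 = 414.21617973
Multiplication/division keeps the fewest significant figures: 43.41 → 4 s.f., 537 → 3 s.f., 0.017769 → 5 s.f.; limit is 3.
Rounded to 3 significant figures: 414.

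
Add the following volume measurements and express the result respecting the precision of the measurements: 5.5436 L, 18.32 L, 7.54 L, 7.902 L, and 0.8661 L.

40.17 L

5.5436 L + 18.32 L + 7.54 L + 7.902 L + 0.8661 L = 40.1717 L.
Addition/subtraction keeps the fewest decimal places: 5.5436 → 4 decimal places, 18.32 → 2 decimal places, 7.54 → 2 decimal places, 7.902 → 3 decimal places, 0.8661 → 4 decimal places; limit is 2.
Rounded to 2 decimal places: 40.17 L.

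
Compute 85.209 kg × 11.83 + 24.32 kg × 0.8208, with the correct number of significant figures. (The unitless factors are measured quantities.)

1028 kg

85.209 × 11.83 = 1008.02247 → 1008 kg (4 s.f., last digit at the 10^0 place).
24.32 × 0.8208 = 19.961856 → 19.96 kg (4 s.f., last digit at the 10^-2 place).
Sum: 1027.984326 kg; keep the coarser place, 10^0.
Result: 1028 kg.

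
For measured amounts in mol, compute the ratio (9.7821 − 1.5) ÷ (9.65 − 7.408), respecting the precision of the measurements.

9.7821 − 1.5 = 8.2821, limited to 1 d.p. → 2 s.f.; 9.65 − 7.408 = 2.242, limited to 2 d.p. → 3 s.f.
Carrying full precision, 8.2821 ÷ 2.242 = 3.69406779661…; keep min(2, 3) = 2 s.f.
Rounded to 2 significant figures: 3.7.

3.7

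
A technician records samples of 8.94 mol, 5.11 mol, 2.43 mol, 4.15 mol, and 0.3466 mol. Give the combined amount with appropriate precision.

8.94 mol + 5.11 mol + 2.43 mol + 4.15 mol + 0.3466 mol = 20.9766 mol.
Addition/subtraction keeps the fewest decimal places: 8.94 → 2 decimal places, 5.11 → 2 decimal places, 2.43 → 2 decimal places, 4.15 → 2 decimal places, 0.3466 → 4 decimal places; limit is 2.
Rounded to 2 decimal places: 20.98 mol.

20.98 mol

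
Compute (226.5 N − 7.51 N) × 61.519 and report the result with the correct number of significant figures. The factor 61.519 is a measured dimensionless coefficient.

226.5 N − 7.51 N = 218.99 N; the difference is limited to 1 decimal place (4 s.f.).
Carrying full precision, 218.99 × 61.519 = 13472.04581 N; 61.519 has 5 s.f., so the result keeps min(4, 5) = 4 s.f.
Rounded to 4 significant figures: 1.347 × 10^4 N.

1.347 × 10^4 N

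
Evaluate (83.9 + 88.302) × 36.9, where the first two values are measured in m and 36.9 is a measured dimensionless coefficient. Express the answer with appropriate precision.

83.9 m + 88.302 m = 172.202 m; the sum is limited to 1 decimal place (4 s.f.).
Carrying full precision, 172.202 × 36.9 = 6354.2538 m; 36.9 has 3 s.f., so the result keeps min(4, 3) = 3 s.f.
Rounded to 3 significant figures: 6.35 × 10³ m.

6.35 × 10³ m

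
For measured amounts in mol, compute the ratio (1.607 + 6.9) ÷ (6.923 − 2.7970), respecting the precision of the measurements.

1.607 + 6.9 = 8.507, limited to 1 d.p. → 2 s.f.; 6.923 − 2.7970 = 4.1260, limited to 3 d.p. → 4 s.f.
Carrying full precision, 8.507 ÷ 4.1260 = 2.06180319922…; keep min(2, 4) = 2 s.f.
Rounded to 2 significant figures: 2.1.

2.1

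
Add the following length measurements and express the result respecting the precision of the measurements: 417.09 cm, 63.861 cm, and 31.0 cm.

512.0 cm

417.09 cm + 63.861 cm + 31.0 cm = 511.951 cm.
Addition/subtraction keeps the fewest decimal places: 417.09 → 2 decimal places, 63.861 → 3 decimal places, 31.0 → 1 decimal place; limit is 1.
Rounded to 1 decimal place: 512.0 cm.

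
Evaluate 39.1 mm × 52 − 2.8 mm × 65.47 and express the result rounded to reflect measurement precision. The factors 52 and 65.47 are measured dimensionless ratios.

39.1 × 52 = 2033.2 → 2.0 × 10^3 mm (2 s.f., last digit at the 10^2 place).
2.8 × 65.47 = 183.316 → 1.8 × 10^2 mm (2 s.f., last digit at the 10^1 place).
Difference: 1849.884 mm; keep the coarser place, 10^2.
Result: 1.8 × 10^3 mm.

1.8 × 10^3 mm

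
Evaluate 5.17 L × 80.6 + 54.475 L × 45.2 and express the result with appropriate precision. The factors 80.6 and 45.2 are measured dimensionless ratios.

5.17 × 80.6 = 416.702 → 417 L (3 s.f., last digit at the 10^0 place).
54.475 × 45.2 = 2462.27 → 2.46 × 10^3 L (3 s.f., last digit at the 10^1 place).
Sum: 2878.972 L; keep the coarser place, 10^1.
Result: 2.88 × 10^3 L.

2.88 × 10^3 L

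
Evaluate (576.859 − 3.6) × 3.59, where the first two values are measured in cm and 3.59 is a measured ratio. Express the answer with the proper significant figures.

2.06 × 10³ cm

576.859 cm − 3.6 cm = 573.259 cm; the difference is limited to 1 decimal place (4 s.f.).
Carrying full precision, 573.259 × 3.59 = 2057.99981 cm; 3.59 has 3 s.f., so the result keeps min(4, 3) = 3 s.f.
Rounded to 3 significant figures: 2.06 × 10³ cm.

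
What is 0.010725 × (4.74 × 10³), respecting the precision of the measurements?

50.8

0.010725 × (4.74 × 10³) = 50.8365
Multiplication/division keeps the fewest significant figures: 0.010725 → 5 s.f., 4.74 × 10³ → 3 s.f.; limit is 3.
Rounded to 3 significant figures: 50.8.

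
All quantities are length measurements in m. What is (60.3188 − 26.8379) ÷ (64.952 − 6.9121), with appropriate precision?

60.3188 − 26.8379 = 33.4809, limited to 4 d.p. → 6 s.f.; 64.952 − 6.9121 = 58.0399, limited to 3 d.p. → 5 s.f.
Carrying full precision, 33.4809 ÷ 58.0399 = 0.576860056616…; keep min(6, 5) = 5 s.f.
Rounded to 5 significant figures: 0.57686.

0.57686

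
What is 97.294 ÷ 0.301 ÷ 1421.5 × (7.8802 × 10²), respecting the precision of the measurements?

97.294 ÷ 0.301 ÷ 1421.5 × (7.8802 × 10²) = 179.188419607…
Multiplication/division keeps the fewest significant figures: 97.294 → 5 s.f., 0.301 → 3 s.f., 1421.5 → 5 s.f., 7.8802 × 10² → 5 s.f.; limit is 3.
Rounded to 3 significant figures: 179.

179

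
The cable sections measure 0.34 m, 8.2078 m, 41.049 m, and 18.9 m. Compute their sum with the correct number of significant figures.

0.34 m + 8.2078 m + 41.049 m + 18.9 m = 68.4968 m.
Addition/subtraction keeps the fewest decimal places: 0.34 → 2 decimal places, 8.2078 → 4 decimal places, 41.049 → 3 decimal places, 18.9 → 1 decimal place; limit is 1.
Rounded to 1 decimal place: 68.5 m.

68.5 m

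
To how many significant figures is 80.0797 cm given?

80.0797: zeros between nonzero digits are significant.

6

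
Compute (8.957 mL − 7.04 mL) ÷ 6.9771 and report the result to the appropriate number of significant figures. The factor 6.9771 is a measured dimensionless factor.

0.275 mL

8.957 mL − 7.04 mL = 1.917 mL; the difference is limited to 2 decimal places (3 s.f.).
Carrying full precision, 1.917 ÷ 6.9771 = 0.274755987445… mL; 6.9771 has 5 s.f., so the result keeps min(3, 5) = 3 s.f.
Rounded to 3 significant figures: 0.275 mL.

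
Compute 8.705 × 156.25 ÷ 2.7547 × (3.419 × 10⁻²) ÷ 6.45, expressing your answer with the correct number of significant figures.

2.62

8.705 × 156.25 ÷ 2.7547 × (3.419 × 10⁻²) ÷ 6.45 = 2.61730225059…
Multiplication/division keeps the fewest significant figures: 8.705 → 4 s.f., 156.25 → 5 s.f., 2.7547 → 5 s.f., 3.419 × 10⁻² → 4 s.f., 6.45 → 3 s.f.; limit is 3.
Rounded to 3 significant figures: 2.62.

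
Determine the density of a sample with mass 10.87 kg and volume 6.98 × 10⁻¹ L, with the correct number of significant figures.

15.6 kg/L

density = 10.87 kg ÷ 6.98 × 10⁻¹ L = 15.5730659026… kg/L.
10.87 has 4 significant figures; 6.98 × 10⁻¹ has 3.
Division/multiplication keeps the fewest: 3 significant figures.
Rounded: 15.6 kg/L.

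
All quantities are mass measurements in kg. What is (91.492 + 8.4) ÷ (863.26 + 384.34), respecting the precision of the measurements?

91.492 + 8.4 = 99.892, limited to 1 d.p. → 3 s.f.; 863.26 + 384.34 = 1247.60, limited to 2 d.p. → 6 s.f.
Carrying full precision, 99.892 ÷ 1247.60 = 0.0800673292722…; keep min(3, 6) = 3 s.f.
Rounded to 3 significant figures: 0.0801.

0.0801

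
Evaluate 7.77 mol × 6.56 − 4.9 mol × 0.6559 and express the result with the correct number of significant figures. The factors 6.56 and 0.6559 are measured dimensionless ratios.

47.8 mol

7.77 × 6.56 = 50.9712 → 51.0 mol (3 s.f., last digit at the 10^-1 place).
4.9 × 0.6559 = 3.21391 → 3.2 mol (2 s.f., last digit at the 10^-1 place).
Difference: 47.75729 mol; keep the coarser place, 10^-1.
Result: 47.8 mol.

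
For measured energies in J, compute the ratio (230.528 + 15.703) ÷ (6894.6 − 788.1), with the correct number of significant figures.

230.528 + 15.703 = 246.231, limited to 3 d.p. → 6 s.f.; 6894.6 − 788.1 = 6106.5, limited to 1 d.p. → 5 s.f.
Carrying full precision, 246.231 ÷ 6106.5 = 0.040322770818…; keep min(6, 5) = 5 s.f.
Rounded to 5 significant figures: 4.0323 × 10^-2.

4.0323 × 10^-2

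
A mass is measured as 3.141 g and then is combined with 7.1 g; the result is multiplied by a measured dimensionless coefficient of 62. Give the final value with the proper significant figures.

3.141 g + 7.1 g = 10.241 g; the sum is limited to 1 decimal place (3 s.f.).
Carrying full precision, 10.241 × 62 = 634.942 g; 62 has 2 s.f., so the result keeps min(3, 2) = 2 s.f.
Rounded to 2 significant figures: 6.3 × 10² g.

6.3 × 10² g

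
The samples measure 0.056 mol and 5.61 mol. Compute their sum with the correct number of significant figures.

0.056 mol + 5.61 mol = 5.666 mol.
Addition/subtraction keeps the fewest decimal places: 0.056 → 3 decimal places, 5.61 → 2 decimal places; limit is 2.
Rounded to 2 decimal places: 5.67 mol.

5.67 mol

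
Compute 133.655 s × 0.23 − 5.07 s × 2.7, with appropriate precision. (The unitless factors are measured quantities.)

17 s

133.655 × 0.23 = 30.74065 → 31 s (2 s.f., last digit at the 10^0 place).
5.07 × 2.7 = 13.689 → 14 s (2 s.f., last digit at the 10^0 place).
Difference: 17.05165 s; keep the coarser place, 10^0.
Result: 17 s.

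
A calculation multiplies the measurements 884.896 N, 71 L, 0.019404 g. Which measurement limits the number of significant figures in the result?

71 L

884.896 N → 6 s.f.; 71 L → 2 s.f.; 0.019404 g → 5 s.f.
The fewest is 2 significant figures, from 71 L.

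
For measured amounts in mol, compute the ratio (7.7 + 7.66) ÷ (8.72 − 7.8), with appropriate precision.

7.7 + 7.66 = 15.36, limited to 1 d.p. → 3 s.f.; 8.72 − 7.8 = 0.92, limited to 1 d.p. → 1 s.f.
Carrying full precision, 15.36 ÷ 0.92 = 16.6956521739…; keep min(3, 1) = 1 s.f.
Rounded to 1 significant figure: 2 × 10¹.

2 × 10¹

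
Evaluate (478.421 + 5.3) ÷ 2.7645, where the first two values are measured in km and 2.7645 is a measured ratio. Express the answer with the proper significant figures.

478.421 km + 5.3 km = 483.721 km; the sum is limited to 1 decimal place (4 s.f.).
Carrying full precision, 483.721 ÷ 2.7645 = 174.975945017… km; 2.7645 has 5 s.f., so the result keeps min(4, 5) = 4 s.f.
Rounded to 4 significant figures: 175.0 km.

175.0 km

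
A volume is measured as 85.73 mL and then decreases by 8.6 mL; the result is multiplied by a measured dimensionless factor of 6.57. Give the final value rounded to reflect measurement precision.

507 mL

85.73 mL − 8.6 mL = 77.13 mL; the difference is limited to 1 decimal place (3 s.f.).
Carrying full precision, 77.13 × 6.57 = 506.7441 mL; 6.57 has 3 s.f., so the result keeps min(3, 3) = 3 s.f.
Rounded to 3 significant figures: 507 mL.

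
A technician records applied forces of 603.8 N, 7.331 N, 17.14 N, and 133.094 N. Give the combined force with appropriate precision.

761.4 N

603.8 N + 7.331 N + 17.14 N + 133.094 N = 761.365 N.
Addition/subtraction keeps the fewest decimal places: 603.8 → 1 decimal place, 7.331 → 3 decimal places, 17.14 → 2 decimal places, 133.094 → 3 decimal places; limit is 1.
Rounded to 1 decimal place: 761.4 N.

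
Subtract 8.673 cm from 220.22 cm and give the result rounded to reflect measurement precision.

211.55 cm

220.22 cm − 8.673 cm = 211.547 cm.
Addition/subtraction keeps the fewest decimal places: 220.22 → 2 decimal places, 8.673 → 3 decimal places; limit is 2.
Rounded to 2 decimal places: 211.55 cm.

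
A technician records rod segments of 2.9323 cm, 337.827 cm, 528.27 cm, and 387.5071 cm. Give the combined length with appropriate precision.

1256.54 cm

2.9323 cm + 337.827 cm + 528.27 cm + 387.5071 cm = 1256.5364 cm.
Addition/subtraction keeps the fewest decimal places: 2.9323 → 4 decimal places, 337.827 → 3 decimal places, 528.27 → 2 decimal places, 387.5071 → 4 decimal places; limit is 2.
Rounded to 2 decimal places: 1256.54 cm.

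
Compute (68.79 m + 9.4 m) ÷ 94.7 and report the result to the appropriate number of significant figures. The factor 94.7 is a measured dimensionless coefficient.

68.79 m + 9.4 m = 78.19 m; the sum is limited to 1 decimal place (3 s.f.).
Carrying full precision, 78.19 ÷ 94.7 = 0.825659978881… m; 94.7 has 3 s.f., so the result keeps min(3, 3) = 3 s.f.
Rounded to 3 significant figures: 8.26 × 10⁻¹ m.

8.26 × 10⁻¹ m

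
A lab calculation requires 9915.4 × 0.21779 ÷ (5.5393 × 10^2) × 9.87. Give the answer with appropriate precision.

38.5

9915.4 × 0.21779 ÷ (5.5393 × 10^2) × 9.87 = 38.4778183424…
Multiplication/division keeps the fewest significant figures: 9915.4 → 5 s.f., 0.21779 → 5 s.f., 5.5393 × 10^2 → 5 s.f., 9.87 → 3 s.f.; limit is 3.
Rounded to 3 significant figures: 38.5.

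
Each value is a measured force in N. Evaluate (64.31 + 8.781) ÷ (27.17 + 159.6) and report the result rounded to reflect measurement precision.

0.3913

64.31 + 8.781 = 73.091, limited to 2 d.p. → 4 s.f.; 27.17 + 159.6 = 186.77, limited to 1 d.p. → 4 s.f.
Carrying full precision, 73.091 ÷ 186.77 = 0.391342292659…; keep min(4, 4) = 4 s.f.
Rounded to 4 significant figures: 0.3913.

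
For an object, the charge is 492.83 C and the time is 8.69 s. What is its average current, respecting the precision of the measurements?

56.7 A

average current = 492.83 C ÷ 8.69 s = 56.7123130035… A.
492.83 has 5 significant figures; 8.69 has 3.
Division/multiplication keeps the fewest: 3 significant figures.
Rounded: 56.7 A.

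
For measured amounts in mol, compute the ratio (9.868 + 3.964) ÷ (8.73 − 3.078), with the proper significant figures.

2.45

9.868 + 3.964 = 13.832, limited to 3 d.p. → 5 s.f.; 8.73 − 3.078 = 5.652, limited to 2 d.p. → 3 s.f.
Carrying full precision, 13.832 ÷ 5.652 = 2.44727530078…; keep min(5, 3) = 3 s.f.
Rounded to 3 significant figures: 2.45.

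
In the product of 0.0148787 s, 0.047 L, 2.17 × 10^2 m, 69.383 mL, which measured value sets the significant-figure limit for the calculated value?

0.0148787 s → 6 s.f.; 0.047 L → 2 s.f.; 2.17 × 10^2 m → 3 s.f.; 69.383 mL → 5 s.f.
The fewest is 2 significant figures, from 0.047 L.

0.047 L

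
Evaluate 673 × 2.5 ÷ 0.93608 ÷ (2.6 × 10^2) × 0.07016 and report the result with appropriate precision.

673 × 2.5 ÷ 0.93608 ÷ (2.6 × 10^2) × 0.07016 = 0.485018538849…
Multiplication/division keeps the fewest significant figures: 673 → 3 s.f., 2.5 → 2 s.f., 0.93608 → 5 s.f., 2.6 × 10^2 → 2 s.f., 0.07016 → 4 s.f.; limit is 2.
Rounded to 2 significant figures: 4.9 × 10^-1.

4.9 × 10^-1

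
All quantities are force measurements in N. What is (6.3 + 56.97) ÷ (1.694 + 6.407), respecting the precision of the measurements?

7.81

6.3 + 56.97 = 63.27, limited to 1 d.p. → 3 s.f.; 1.694 + 6.407 = 8.101, limited to 3 d.p. → 4 s.f.
Carrying full precision, 63.27 ÷ 8.101 = 7.81014689545…; keep min(3, 4) = 3 s.f.
Rounded to 3 significant figures: 7.81.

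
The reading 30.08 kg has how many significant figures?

4

30.08: zeros between nonzero digits are significant.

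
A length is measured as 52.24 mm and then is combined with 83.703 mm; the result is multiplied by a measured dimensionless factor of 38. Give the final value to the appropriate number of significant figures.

52.24 mm + 83.703 mm = 135.943 mm; the sum is limited to 2 decimal places (5 s.f.).
Carrying full precision, 135.943 × 38 = 5165.834 mm; 38 has 2 s.f., so the result keeps min(5, 2) = 2 s.f.
Rounded to 2 significant figures: 5.2 × 10^3 mm.

5.2 × 10^3 mm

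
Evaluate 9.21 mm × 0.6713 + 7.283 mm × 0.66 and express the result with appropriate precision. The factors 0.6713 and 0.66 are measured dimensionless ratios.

9.21 × 0.6713 = 6.182673 → 6.18 mm (3 s.f., last digit at the 10^-2 place).
7.283 × 0.66 = 4.80678 → 4.8 mm (2 s.f., last digit at the 10^-1 place).
Sum: 10.989453 mm; keep the coarser place, 10^-1.
Result: 11.0 mm.

11.0 mm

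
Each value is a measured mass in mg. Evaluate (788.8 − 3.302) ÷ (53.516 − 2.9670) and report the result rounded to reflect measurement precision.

788.8 − 3.302 = 785.498, limited to 1 d.p. → 4 s.f.; 53.516 − 2.9670 = 50.5490, limited to 3 d.p. → 5 s.f.
Carrying full precision, 785.498 ÷ 50.5490 = 15.539338068…; keep min(4, 5) = 4 s.f.
Rounded to 4 significant figures: 15.54.

15.54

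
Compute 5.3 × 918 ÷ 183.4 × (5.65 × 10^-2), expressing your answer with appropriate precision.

1.5

5.3 × 918 ÷ 183.4 × (5.65 × 10^-2) = 1.4988827699…
Multiplication/division keeps the fewest significant figures: 5.3 → 2 s.f., 918 → 3 s.f., 183.4 → 4 s.f., 5.65 × 10^-2 → 3 s.f.; limit is 2.
Rounded to 2 significant figures: 1.5.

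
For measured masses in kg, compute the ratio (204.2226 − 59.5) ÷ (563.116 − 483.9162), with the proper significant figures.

1.827

204.2226 − 59.5 = 144.7226, limited to 1 d.p. → 4 s.f.; 563.116 − 483.9162 = 79.1998, limited to 3 d.p. → 5 s.f.
Carrying full precision, 144.7226 ÷ 79.1998 = 1.82731016998…; keep min(4, 5) = 4 s.f.
Rounded to 4 significant figures: 1.827.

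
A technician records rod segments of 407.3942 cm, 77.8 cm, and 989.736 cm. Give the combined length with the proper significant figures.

1474.9 cm

407.3942 cm + 77.8 cm + 989.736 cm = 1474.9302 cm.
Addition/subtraction keeps the fewest decimal places: 407.3942 → 4 decimal places, 77.8 → 1 decimal place, 989.736 → 3 decimal places; limit is 1.
Rounded to 1 decimal place: 1474.9 cm.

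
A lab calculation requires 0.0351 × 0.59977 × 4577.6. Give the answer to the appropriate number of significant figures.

0.0351 × 0.59977 × 4577.6 = 96.3673010352
Multiplication/division keeps the fewest significant figures: 0.0351 → 3 s.f., 0.59977 → 5 s.f., 4577.6 → 5 s.f.; limit is 3.
Rounded to 3 significant figures: 96.4.

96.4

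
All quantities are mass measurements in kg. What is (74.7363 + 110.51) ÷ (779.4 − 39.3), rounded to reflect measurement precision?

74.7363 + 110.51 = 185.2463, limited to 2 d.p. → 5 s.f.; 779.4 − 39.3 = 740.1, limited to 1 d.p. → 4 s.f.
Carrying full precision, 185.2463 ÷ 740.1 = 0.250299013647…; keep min(5, 4) = 4 s.f.
Rounded to 4 significant figures: 0.2503.

0.2503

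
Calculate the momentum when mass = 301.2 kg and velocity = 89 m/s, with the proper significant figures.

2.7 × 10⁴ kg·m/s

momentum = 301.2 kg × 89 m/s = 26806.8 kg·m/s.
301.2 has 4 significant figures; 89 has 2.
Division/multiplication keeps the fewest: 2 significant figures.
Rounded: 2.7 × 10⁴ kg·m/s.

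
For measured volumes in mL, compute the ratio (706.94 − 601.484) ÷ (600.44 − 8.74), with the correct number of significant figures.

0.17823

706.94 − 601.484 = 105.456, limited to 2 d.p. → 5 s.f.; 600.44 − 8.74 = 591.70, limited to 2 d.p. → 5 s.f.
Carrying full precision, 105.456 ÷ 591.70 = 0.178225452087…; keep min(5, 5) = 5 s.f.
Rounded to 5 significant figures: 0.17823.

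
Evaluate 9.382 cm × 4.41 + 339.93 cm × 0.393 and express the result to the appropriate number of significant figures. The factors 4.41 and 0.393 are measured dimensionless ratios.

175 cm

9.382 × 4.41 = 41.37462 → 41.4 cm (3 s.f., last digit at the 10^-1 place).
339.93 × 0.393 = 133.59249 → 134 cm (3 s.f., last digit at the 10^0 place).
Sum: 174.96711 cm; keep the coarser place, 10^0.
Result: 175 cm.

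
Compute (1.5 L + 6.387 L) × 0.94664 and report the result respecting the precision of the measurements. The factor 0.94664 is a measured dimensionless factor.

1.5 L + 6.387 L = 7.887 L; the sum is limited to 1 decimal place (2 s.f.).
Carrying full precision, 7.887 × 0.94664 = 7.46614968 L; 0.94664 has 5 s.f., so the result keeps min(2, 5) = 2 s.f.
Rounded to 2 significant figures: 7.5 L.

7.5 L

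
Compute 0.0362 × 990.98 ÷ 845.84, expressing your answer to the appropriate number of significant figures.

0.0424

0.0362 × 990.98 ÷ 845.84 = 0.042411657051…
Multiplication/division keeps the fewest significant figures: 0.0362 → 3 s.f., 990.98 → 5 s.f., 845.84 → 5 s.f.; limit is 3.
Rounded to 3 significant figures: 0.0424.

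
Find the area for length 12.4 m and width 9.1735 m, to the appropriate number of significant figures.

area = 12.4 m × 9.1735 m = 113.7514 m².
12.4 has 3 significant figures; 9.1735 has 5.
Division/multiplication keeps the fewest: 3 significant figures.
Rounded: 114 m².

114 m²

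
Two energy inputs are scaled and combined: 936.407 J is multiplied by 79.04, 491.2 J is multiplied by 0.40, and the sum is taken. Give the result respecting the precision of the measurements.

936.407 × 79.04 = 74013.60928 → 7.401 × 10⁴ J (4 s.f., last digit at the 10^1 place).
491.2 × 0.40 = 196.48 → 2.0 × 10² J (2 s.f., last digit at the 10^1 place).
Sum: 74210.08928 J; keep the coarser place, 10^1.
Result: 7.421 × 10⁴ J.

7.421 × 10⁴ J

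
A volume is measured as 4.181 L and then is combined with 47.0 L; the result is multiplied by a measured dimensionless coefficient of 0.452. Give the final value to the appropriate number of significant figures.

4.181 L + 47.0 L = 51.181 L; the sum is limited to 1 decimal place (3 s.f.).
Carrying full precision, 51.181 × 0.452 = 23.133812 L; 0.452 has 3 s.f., so the result keeps min(3, 3) = 3 s.f.
Rounded to 3 significant figures: 23.1 L.

23.1 L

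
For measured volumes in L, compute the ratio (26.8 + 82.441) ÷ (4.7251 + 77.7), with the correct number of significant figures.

26.8 + 82.441 = 109.241, limited to 1 d.p. → 4 s.f.; 4.7251 + 77.7 = 82.4251, limited to 1 d.p. → 3 s.f.
Carrying full precision, 109.241 ÷ 82.4251 = 1.3253365783…; keep min(4, 3) = 3 s.f.
Rounded to 3 significant figures: 1.33.

1.33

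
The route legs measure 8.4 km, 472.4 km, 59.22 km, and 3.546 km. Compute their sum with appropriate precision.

8.4 km + 472.4 km + 59.22 km + 3.546 km = 543.566 km.
Addition/subtraction keeps the fewest decimal places: 8.4 → 1 decimal place, 472.4 → 1 decimal place, 59.22 → 2 decimal places, 3.546 → 3 decimal places; limit is 1.
Rounded to 1 decimal place: 543.6 km.

543.6 km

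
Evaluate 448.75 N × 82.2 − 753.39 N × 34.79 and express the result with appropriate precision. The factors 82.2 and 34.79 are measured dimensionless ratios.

448.75 × 82.2 = 36887.25 → 3.69 × 10^4 N (3 s.f., last digit at the 10^2 place).
753.39 × 34.79 = 26210.4381 → 2.621 × 10^4 N (4 s.f., last digit at the 10^1 place).
Difference: 10676.8119 N; keep the coarser place, 10^2.
Result: 1.07 × 10^4 N.

1.07 × 10^4 N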